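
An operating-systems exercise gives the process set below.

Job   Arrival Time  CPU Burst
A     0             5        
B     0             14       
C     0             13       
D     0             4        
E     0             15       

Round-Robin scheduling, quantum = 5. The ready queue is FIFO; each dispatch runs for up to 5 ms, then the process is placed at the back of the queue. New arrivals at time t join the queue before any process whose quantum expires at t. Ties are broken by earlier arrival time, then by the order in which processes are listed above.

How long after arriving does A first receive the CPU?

Schedule: | A 0-5 | B 5-10 | C 10-15 | D 15-19 | E 19-24 | B 24-29 | C 29-34 | E 34-39 | B 39-43 | C 43-46 | E 46-51 |
Completion: A=5  B=43  C=46  D=19  E=51
Turnaround (C−A): A=5  B=43  C=46  D=19  E=51
Response(A) = first start − arrival = 0 − 0 = 0

0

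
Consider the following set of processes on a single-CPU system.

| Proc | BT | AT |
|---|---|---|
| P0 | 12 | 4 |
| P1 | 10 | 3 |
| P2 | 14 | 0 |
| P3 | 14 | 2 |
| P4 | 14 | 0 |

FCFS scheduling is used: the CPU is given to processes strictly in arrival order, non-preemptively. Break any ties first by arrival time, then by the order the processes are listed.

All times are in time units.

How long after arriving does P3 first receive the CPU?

26

Schedule: | P2 0-14 | P4 14-28 | P3 28-42 | P1 42-52 | P0 52-64 |
Completion: P0=64  P1=52  P2=14  P3=42  P4=28
Response(P3) = first start − arrival = 28 − 2 = 26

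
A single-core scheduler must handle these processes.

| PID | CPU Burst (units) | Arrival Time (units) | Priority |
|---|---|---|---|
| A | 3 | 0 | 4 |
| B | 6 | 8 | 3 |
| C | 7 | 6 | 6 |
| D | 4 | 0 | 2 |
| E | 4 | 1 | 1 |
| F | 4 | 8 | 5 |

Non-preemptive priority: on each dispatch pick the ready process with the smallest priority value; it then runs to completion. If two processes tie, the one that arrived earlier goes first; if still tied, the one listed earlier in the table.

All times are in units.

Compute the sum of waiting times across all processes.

41

Gantt: | D 0-4 | E 4-8 | B 8-14 | A 14-17 | F 17-21 | C 21-28 |
Completion: A=17  B=14  C=28  D=4  E=8  F=21
Turnaround (C−A): A=17  B=6  C=22  D=4  E=7  F=13
Waiting = turnaround − burst: A=14, B=0, C=15, D=0, E=3, F=9
Total waiting = 14 + 0 + 15 + 0 + 3 + 9 = 41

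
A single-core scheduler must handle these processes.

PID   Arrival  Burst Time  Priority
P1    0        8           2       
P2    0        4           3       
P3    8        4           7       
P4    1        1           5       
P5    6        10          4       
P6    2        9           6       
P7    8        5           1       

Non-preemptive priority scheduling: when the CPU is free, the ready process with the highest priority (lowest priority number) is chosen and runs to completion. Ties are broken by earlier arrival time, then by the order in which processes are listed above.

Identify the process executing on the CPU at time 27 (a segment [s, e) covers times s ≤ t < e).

Schedule: | P1 0-8 | P7 8-13 | P2 13-17 | P5 17-27 | P4 27-28 | P6 28-37 | P3 37-41 |
Completion: P1=8  P2=17  P3=41  P4=28  P5=27  P6=37  P7=13
Turnaround (C−A): P1=8  P2=17  P3=33  P4=27  P5=21  P6=35  P7=5

P4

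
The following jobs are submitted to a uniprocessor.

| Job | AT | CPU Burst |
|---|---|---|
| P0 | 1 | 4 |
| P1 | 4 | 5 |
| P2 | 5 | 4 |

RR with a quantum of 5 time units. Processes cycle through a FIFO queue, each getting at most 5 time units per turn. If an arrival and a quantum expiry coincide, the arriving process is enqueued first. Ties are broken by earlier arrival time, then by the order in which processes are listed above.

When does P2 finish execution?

14

Timeline: | idle 0-1 | P0 1-5 | P1 5-10 | P2 10-14 |
Completion: P0=5  P1=10  P2=14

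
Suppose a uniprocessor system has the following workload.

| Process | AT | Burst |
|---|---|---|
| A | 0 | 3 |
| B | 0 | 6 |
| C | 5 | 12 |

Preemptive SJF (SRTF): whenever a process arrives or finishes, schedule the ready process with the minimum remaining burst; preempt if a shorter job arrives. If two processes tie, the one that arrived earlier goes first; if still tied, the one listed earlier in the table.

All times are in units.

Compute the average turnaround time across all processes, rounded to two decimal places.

9.33

Timeline: | A 0-3 | B 3-9 | C 9-21 |
Completion: A=3  B=9  C=21
Turnaround (C−A): A=3  B=9  C=16
Turnaround times: A=3, B=9, C=16
Average turnaround = (3+9+16) / 3 = 28/3 = 9.33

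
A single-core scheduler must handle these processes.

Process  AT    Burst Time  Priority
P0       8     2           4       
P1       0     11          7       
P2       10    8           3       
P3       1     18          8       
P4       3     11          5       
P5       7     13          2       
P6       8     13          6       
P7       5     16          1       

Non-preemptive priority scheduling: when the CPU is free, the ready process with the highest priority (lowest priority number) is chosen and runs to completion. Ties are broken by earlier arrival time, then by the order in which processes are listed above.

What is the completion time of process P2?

Gantt: | P1 0-11 | P7 11-27 | P5 27-40 | P2 40-48 | P0 48-50 | P4 50-61 | P6 61-74 | P3 74-92 |
Completion: P0=50  P1=11  P2=48  P3=92  P4=61  P5=40  P6=74  P7=27

48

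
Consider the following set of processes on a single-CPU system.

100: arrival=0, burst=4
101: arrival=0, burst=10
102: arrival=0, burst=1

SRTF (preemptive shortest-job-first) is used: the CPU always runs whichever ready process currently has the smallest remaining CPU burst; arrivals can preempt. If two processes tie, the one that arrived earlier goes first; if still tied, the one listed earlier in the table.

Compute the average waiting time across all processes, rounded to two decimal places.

Timeline: | 102 0-1 | 100 1-5 | 101 5-15 |
Completion: 100=5  101=15  102=1
Turnaround (C−A): 100=5  101=15  102=1
Waiting times: 100=1, 101=5, 102=0
Average waiting = (1+5+0) / 3 = 6/3 = 2.00

2.00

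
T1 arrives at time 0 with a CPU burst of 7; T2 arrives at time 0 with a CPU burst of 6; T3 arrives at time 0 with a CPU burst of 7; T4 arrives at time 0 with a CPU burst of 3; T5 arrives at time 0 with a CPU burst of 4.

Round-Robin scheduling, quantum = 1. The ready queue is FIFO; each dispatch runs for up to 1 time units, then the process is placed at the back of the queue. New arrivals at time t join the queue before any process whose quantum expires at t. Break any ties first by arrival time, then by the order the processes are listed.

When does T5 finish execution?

19

Gantt: | T1 0-1 | T2 1-2 | T3 2-3 | T4 3-4 | T5 4-5 | T1 5-6 | T2 6-7 | T3 7-8 | T4 8-9 | T5 9-10 | T1 10-11 | T2 11-12 | T3 12-13 | T4 13-14 | T5 14-15 | T1 15-16 | T2 16-17 | T3 17-18 | T5 18-19 | T1 19-20 | T2 20-21 | T3 21-22 | T1 22-23 | T2 23-24 | T3 24-25 | T1 25-26 | T3 26-27 |
Completion: T1=26  T2=24  T3=27  T4=14  T5=19
Turnaround (C−A): T1=26  T2=24  T3=27  T4=14  T5=19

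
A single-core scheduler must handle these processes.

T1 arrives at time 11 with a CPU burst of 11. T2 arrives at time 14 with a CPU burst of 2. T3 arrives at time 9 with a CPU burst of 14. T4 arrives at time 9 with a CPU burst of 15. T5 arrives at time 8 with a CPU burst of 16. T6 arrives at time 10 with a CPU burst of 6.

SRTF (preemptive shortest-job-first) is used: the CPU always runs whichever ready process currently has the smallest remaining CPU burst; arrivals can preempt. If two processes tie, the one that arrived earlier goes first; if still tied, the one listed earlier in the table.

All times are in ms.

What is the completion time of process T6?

16

Schedule: | idle 0-8 | T5 8-9 | T3 9-10 | T6 10-16 | T2 16-18 | T1 18-29 | T3 29-42 | T5 42-57 | T4 57-72 |
Completion: T1=29  T2=18  T3=42  T4=72  T5=57  T6=16
Turnaround (C−A): T1=18  T2=4  T3=33  T4=63  T5=49  T6=6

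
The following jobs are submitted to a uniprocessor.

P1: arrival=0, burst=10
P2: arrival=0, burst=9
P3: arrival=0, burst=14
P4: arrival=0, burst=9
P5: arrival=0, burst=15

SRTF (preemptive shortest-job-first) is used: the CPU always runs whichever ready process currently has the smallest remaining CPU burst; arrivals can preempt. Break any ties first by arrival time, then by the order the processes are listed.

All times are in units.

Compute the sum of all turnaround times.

Schedule: | P2 0-9 | P4 9-18 | P1 18-28 | P3 28-42 | P5 42-57 |
Completion: P1=28  P2=9  P3=42  P4=18  P5=57
Turnaround (C−A): P1=28  P2=9  P3=42  P4=18  P5=57
Turnaround = completion − arrival: P1=28, P2=9, P3=42, P4=18, P5=57
Total turnaround = 28 + 9 + 42 + 18 + 57 = 154

154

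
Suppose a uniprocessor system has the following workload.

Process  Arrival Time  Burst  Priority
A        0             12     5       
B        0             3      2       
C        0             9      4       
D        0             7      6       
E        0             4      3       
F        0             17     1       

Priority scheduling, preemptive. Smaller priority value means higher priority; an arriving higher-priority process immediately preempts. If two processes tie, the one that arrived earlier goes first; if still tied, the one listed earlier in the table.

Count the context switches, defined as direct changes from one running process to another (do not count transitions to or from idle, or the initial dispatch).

Timeline: | F 0-17 | B 17-20 | E 20-24 | C 24-33 | A 33-45 | D 45-52 |
Completion: A=45  B=20  C=33  D=52  E=24  F=17

5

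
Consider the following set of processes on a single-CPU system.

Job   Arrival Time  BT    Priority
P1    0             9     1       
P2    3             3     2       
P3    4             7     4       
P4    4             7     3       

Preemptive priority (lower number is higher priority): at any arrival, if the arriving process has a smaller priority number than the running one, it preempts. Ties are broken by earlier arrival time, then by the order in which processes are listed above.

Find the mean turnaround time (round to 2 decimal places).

Gantt: | P1 0-9 | P2 9-12 | P4 12-19 | P3 19-26 |
Completion: P1=9  P2=12  P3=26  P4=19
Turnaround times: P1=9, P2=9, P3=22, P4=15
Average turnaround = (9+9+22+15) / 4 = 55/4 = 13.75

13.75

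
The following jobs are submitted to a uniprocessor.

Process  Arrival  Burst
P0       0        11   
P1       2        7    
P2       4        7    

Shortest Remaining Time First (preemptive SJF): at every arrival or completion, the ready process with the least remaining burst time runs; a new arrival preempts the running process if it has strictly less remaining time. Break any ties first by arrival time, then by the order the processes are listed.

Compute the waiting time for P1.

0

Schedule: | P0 0-2 | P1 2-9 | P2 9-16 | P0 16-25 |
Completion: P0=25  P1=9  P2=16
Waiting(P1) = turnaround − burst = 7 − 7 = 0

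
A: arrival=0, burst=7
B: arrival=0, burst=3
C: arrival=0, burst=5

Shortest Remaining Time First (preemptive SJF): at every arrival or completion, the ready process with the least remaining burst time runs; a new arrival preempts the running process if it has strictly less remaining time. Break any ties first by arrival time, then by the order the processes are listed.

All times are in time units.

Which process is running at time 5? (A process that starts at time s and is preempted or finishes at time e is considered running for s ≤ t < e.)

C

Timeline: | B 0-3 | C 3-8 | A 8-15 |
Completion: A=15  B=3  C=8
Turnaround (C−A): A=15  B=3  C=8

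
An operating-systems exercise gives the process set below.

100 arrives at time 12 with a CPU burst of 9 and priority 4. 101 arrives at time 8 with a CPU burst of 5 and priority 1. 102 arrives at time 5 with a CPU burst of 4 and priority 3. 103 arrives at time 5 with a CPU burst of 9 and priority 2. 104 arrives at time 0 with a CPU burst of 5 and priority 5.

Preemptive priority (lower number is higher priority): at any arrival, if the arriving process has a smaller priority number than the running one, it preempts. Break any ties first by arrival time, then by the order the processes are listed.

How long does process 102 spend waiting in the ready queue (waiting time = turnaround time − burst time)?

14

Timeline: | 104 0-5 | 103 5-8 | 101 8-13 | 103 13-19 | 102 19-23 | 100 23-32 |
Completion: 100=32  101=13  102=23  103=19  104=5
Turnaround (C−A): 100=20  101=5  102=18  103=14  104=5
Waiting(102) = turnaround − burst = 18 − 4 = 14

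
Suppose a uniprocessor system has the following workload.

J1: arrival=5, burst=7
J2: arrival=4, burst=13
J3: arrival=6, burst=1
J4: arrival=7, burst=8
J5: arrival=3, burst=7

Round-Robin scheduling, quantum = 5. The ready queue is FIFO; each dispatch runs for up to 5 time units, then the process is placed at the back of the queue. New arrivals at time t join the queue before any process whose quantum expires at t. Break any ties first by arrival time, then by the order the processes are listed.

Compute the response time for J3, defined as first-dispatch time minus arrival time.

Gantt: | idle 0-3 | J5 3-8 | J2 8-13 | J1 13-18 | J3 18-19 | J4 19-24 | J5 24-26 | J2 26-31 | J1 31-33 | J4 33-36 | J2 36-39 |
Completion: J1=33  J2=39  J3=19  J4=36  J5=26
Turnaround (C−A): J1=28  J2=35  J3=13  J4=29  J5=23
Response(J3) = first start − arrival = 18 − 6 = 12

12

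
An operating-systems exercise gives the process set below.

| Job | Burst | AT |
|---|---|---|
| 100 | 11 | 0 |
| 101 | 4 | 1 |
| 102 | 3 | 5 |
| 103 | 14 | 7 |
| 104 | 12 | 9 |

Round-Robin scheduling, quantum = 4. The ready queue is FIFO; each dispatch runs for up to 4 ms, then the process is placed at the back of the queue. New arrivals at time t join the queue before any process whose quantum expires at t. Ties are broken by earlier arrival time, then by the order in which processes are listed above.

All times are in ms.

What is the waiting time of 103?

Gantt: | 100 0-4 | 101 4-8 | 100 8-12 | 102 12-15 | 103 15-19 | 104 19-23 | 100 23-26 | 103 26-30 | 104 30-34 | 103 34-38 | 104 38-42 | 103 42-44 |
Completion: 100=26  101=8  102=15  103=44  104=42
Waiting(103) = turnaround − burst = 37 − 14 = 23

23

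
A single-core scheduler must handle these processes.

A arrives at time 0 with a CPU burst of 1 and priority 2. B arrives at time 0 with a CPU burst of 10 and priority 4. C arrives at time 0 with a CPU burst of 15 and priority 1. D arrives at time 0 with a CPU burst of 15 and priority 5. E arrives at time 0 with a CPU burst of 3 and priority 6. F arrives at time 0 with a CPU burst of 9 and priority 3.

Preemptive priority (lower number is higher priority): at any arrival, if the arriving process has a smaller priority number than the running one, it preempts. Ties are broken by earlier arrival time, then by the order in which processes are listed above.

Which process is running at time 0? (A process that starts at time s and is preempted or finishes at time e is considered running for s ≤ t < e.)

C

Timeline: | C 0-15 | A 15-16 | F 16-25 | B 25-35 | D 35-50 | E 50-53 |
Completion: A=16  B=35  C=15  D=50  E=53  F=25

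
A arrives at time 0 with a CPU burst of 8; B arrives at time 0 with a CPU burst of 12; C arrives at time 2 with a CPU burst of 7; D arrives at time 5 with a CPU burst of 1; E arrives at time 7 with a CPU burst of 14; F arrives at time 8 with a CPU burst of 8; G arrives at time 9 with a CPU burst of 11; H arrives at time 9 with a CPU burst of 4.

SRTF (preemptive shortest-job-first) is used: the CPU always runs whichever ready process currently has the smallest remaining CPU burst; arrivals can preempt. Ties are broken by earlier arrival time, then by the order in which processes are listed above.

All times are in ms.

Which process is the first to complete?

Timeline: | A 0-5 | D 5-6 | A 6-9 | H 9-13 | C 13-20 | F 20-28 | G 28-39 | B 39-51 | E 51-65 |
Completion: A=9  B=51  C=20  D=6  E=65  F=28  G=39  H=13
Turnaround (C−A): A=9  B=51  C=18  D=1  E=58  F=20  G=30  H=4
Finish order: D → A → H → C → F → G → B → E

D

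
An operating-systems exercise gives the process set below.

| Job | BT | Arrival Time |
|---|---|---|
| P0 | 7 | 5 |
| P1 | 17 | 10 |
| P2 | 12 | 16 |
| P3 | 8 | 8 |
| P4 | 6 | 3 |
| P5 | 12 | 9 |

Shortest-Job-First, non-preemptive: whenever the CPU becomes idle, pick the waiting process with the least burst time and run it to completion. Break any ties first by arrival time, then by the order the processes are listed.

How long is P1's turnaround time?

55

Gantt: | idle 0-3 | P4 3-9 | P0 9-16 | P3 16-24 | P5 24-36 | P2 36-48 | P1 48-65 |
Completion: P0=16  P1=65  P2=48  P3=24  P4=9  P5=36
Turnaround (C−A): P0=11  P1=55  P2=32  P3=16  P4=6  P5=27
Turnaround(P1) = completion − arrival = 65 − 10 = 55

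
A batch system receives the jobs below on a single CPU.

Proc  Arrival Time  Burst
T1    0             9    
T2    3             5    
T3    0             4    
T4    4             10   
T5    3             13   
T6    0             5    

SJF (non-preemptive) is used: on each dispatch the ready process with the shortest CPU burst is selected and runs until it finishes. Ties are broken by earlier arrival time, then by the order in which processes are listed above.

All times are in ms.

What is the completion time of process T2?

Timeline: | T3 0-4 | T6 4-9 | T2 9-14 | T1 14-23 | T4 23-33 | T5 33-46 |
Completion: T1=23  T2=14  T3=4  T4=33  T5=46  T6=9
Turnaround (C−A): T1=23  T2=11  T3=4  T4=29  T5=43  T6=9

14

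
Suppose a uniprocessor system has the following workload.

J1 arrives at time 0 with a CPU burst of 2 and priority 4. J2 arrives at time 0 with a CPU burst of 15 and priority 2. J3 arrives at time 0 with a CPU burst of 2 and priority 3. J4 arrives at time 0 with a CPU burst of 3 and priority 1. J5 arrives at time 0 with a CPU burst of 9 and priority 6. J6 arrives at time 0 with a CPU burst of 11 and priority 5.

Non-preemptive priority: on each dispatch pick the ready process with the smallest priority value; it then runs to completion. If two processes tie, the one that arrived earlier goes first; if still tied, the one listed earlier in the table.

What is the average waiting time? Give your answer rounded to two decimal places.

16.00

Gantt: | J4 0-3 | J2 3-18 | J3 18-20 | J1 20-22 | J6 22-33 | J5 33-42 |
Completion: J1=22  J2=18  J3=20  J4=3  J5=42  J6=33
Turnaround (C−A): J1=22  J2=18  J3=20  J4=3  J5=42  J6=33
Waiting times: J1=20, J2=3, J3=18, J4=0, J5=33, J6=22
Average waiting = (20+3+18+0+33+22) / 6 = 96/6 = 16.00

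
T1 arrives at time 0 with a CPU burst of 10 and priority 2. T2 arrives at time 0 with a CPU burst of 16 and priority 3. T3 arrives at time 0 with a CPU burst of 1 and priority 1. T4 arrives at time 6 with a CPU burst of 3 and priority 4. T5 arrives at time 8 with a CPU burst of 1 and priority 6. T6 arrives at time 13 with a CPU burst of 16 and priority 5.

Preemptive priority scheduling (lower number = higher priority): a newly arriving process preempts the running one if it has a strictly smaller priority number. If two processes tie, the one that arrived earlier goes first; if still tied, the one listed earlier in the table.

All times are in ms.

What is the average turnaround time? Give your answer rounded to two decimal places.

Timeline: | T3 0-1 | T1 1-11 | T2 11-27 | T4 27-30 | T6 30-46 | T5 46-47 |
Completion: T1=11  T2=27  T3=1  T4=30  T5=47  T6=46
Turnaround (C−A): T1=11  T2=27  T3=1  T4=24  T5=39  T6=33
Turnaround times: T1=11, T2=27, T3=1, T4=24, T5=39, T6=33
Average turnaround = (11+27+1+24+39+33) / 6 = 135/6 = 22.50

22.50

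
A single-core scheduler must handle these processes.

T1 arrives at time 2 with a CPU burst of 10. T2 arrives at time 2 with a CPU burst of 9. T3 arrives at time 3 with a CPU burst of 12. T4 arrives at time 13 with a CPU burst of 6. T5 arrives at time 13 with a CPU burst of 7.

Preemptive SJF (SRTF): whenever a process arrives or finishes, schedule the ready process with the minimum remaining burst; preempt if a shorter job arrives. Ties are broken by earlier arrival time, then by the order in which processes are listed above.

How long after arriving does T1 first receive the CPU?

Schedule: | idle 0-2 | T2 2-11 | T1 11-13 | T4 13-19 | T5 19-26 | T1 26-34 | T3 34-46 |
Completion: T1=34  T2=11  T3=46  T4=19  T5=26
Turnaround (C−A): T1=32  T2=9  T3=43  T4=6  T5=13
Response(T1) = first start − arrival = 11 − 2 = 9

9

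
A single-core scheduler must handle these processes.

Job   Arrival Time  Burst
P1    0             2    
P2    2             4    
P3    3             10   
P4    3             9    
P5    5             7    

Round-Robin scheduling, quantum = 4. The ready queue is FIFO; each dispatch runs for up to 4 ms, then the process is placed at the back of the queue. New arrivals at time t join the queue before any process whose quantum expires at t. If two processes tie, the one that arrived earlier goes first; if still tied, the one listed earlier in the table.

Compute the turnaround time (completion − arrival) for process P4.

Gantt: | P1 0-2 | P2 2-6 | P3 6-10 | P4 10-14 | P5 14-18 | P3 18-22 | P4 22-26 | P5 26-29 | P3 29-31 | P4 31-32 |
Completion: P1=2  P2=6  P3=31  P4=32  P5=29
Turnaround (C−A): P1=2  P2=4  P3=28  P4=29  P5=24
Turnaround(P4) = completion − arrival = 32 − 3 = 29

29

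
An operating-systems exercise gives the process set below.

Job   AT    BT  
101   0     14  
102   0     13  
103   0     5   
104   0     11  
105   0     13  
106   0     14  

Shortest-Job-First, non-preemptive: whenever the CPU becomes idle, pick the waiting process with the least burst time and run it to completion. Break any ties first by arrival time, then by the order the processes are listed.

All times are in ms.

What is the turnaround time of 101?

56

Gantt: | 103 0-5 | 104 5-16 | 102 16-29 | 105 29-42 | 101 42-56 | 106 56-70 |
Completion: 101=56  102=29  103=5  104=16  105=42  106=70
Turnaround(101) = completion − arrival = 56 − 0 = 56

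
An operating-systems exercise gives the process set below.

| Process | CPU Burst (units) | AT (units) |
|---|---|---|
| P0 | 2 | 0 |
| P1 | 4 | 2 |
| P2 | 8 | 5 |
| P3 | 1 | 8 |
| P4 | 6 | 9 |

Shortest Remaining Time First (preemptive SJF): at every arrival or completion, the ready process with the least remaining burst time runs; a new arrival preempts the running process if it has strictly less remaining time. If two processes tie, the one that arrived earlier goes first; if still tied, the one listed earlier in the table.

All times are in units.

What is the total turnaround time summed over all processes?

29

Schedule: | P0 0-2 | P1 2-6 | P2 6-8 | P3 8-9 | P2 9-15 | P4 15-21 |
Completion: P0=2  P1=6  P2=15  P3=9  P4=21
Turnaround (C−A): P0=2  P1=4  P2=10  P3=1  P4=12
Turnaround = completion − arrival: P0=2, P1=4, P2=10, P3=1, P4=12
Total turnaround = 2 + 4 + 10 + 1 + 12 = 29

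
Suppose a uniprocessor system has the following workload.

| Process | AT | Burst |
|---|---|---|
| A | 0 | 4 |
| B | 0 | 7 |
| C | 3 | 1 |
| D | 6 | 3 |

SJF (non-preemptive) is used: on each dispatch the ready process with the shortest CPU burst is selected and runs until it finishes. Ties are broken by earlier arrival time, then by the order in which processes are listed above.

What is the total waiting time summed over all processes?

12

Timeline: | A 0-4 | C 4-5 | B 5-12 | D 12-15 |
Completion: A=4  B=12  C=5  D=15
Waiting = turnaround − burst: A=0, B=5, C=1, D=6
Total waiting = 0 + 5 + 1 + 6 = 12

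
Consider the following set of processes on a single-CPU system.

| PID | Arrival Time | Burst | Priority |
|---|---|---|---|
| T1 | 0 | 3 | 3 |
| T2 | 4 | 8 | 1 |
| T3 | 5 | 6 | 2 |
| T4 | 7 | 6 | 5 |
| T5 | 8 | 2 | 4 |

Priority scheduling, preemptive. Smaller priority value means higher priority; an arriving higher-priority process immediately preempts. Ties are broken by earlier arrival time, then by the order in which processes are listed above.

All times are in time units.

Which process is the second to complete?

Gantt: | T1 0-3 | idle 3-4 | T2 4-12 | T3 12-18 | T5 18-20 | T4 20-26 |
Completion: T1=3  T2=12  T3=18  T4=26  T5=20
Finish order: T1 → T2 → T3 → T5 → T4

T2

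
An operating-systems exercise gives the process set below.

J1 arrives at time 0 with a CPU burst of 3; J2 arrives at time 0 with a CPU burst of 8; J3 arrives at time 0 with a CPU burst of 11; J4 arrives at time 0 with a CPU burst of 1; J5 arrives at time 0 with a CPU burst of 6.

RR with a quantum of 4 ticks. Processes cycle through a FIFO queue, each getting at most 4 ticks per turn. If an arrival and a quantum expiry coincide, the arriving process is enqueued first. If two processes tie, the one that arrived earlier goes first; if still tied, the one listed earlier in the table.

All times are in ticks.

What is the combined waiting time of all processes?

Schedule: | J1 0-3 | J2 3-7 | J3 7-11 | J4 11-12 | J5 12-16 | J2 16-20 | J3 20-24 | J5 24-26 | J3 26-29 |
Completion: J1=3  J2=20  J3=29  J4=12  J5=26
Waiting = turnaround − burst: J1=0, J2=12, J3=18, J4=11, J5=20
Total waiting = 0 + 12 + 18 + 11 + 20 = 61

61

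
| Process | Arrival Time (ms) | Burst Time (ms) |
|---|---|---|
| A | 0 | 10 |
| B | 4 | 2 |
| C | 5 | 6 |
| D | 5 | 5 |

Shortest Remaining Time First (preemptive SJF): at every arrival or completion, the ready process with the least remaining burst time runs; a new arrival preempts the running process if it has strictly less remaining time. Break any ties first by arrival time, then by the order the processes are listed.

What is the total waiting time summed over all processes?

20

Schedule: | A 0-4 | B 4-6 | D 6-11 | A 11-17 | C 17-23 |
Completion: A=17  B=6  C=23  D=11
Turnaround (C−A): A=17  B=2  C=18  D=6
Waiting = turnaround − burst: A=7, B=0, C=12, D=1
Total waiting = 7 + 0 + 12 + 1 = 20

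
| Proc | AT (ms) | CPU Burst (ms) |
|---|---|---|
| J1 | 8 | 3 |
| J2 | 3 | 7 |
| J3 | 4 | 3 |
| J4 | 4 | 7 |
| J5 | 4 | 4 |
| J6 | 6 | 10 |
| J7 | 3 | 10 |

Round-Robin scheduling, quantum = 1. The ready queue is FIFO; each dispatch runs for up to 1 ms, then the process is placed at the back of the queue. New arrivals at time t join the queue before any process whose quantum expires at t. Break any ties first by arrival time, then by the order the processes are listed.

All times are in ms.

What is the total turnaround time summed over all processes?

211

Schedule: | idle 0-3 | J2 3-4 | J7 4-5 | J3 5-6 | J4 6-7 | J5 7-8 | J2 8-9 | J7 9-10 | J6 10-11 | J3 11-12 | J4 12-13 | J1 13-14 | J5 14-15 | J2 15-16 | J7 16-17 | J6 17-18 | J3 18-19 | J4 19-20 | J1 20-21 | J5 21-22 | J2 22-23 | J7 23-24 | J6 24-25 | J4 25-26 | J1 26-27 | J5 27-28 | J2 28-29 | J7 29-30 | J6 30-31 | J4 31-32 | J2 32-33 | J7 33-34 | J6 34-35 | J4 35-36 | J2 36-37 | J7 37-38 | J6 38-39 | J4 39-40 | J7 40-41 | J6 41-42 | J7 42-43 | J6 43-44 | J7 44-45 | J6 45-47 |
Completion: J1=27  J2=37  J3=19  J4=40  J5=28  J6=47  J7=45
Turnaround (C−A): J1=19  J2=34  J3=15  J4=36  J5=24  J6=41  J7=42
Turnaround = completion − arrival: J1=19, J2=34, J3=15, J4=36, J5=24, J6=41, J7=42
Total turnaround = 19 + 34 + 15 + 36 + 24 + 41 + 42 = 211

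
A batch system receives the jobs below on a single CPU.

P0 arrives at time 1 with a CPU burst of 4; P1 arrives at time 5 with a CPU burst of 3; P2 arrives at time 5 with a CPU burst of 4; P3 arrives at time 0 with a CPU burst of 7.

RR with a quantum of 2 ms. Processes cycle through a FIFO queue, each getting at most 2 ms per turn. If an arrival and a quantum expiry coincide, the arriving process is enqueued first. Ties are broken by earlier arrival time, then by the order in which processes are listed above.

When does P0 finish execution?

8

Schedule: | P3 0-2 | P0 2-4 | P3 4-6 | P0 6-8 | P1 8-10 | P2 10-12 | P3 12-14 | P1 14-15 | P2 15-17 | P3 17-18 |
Completion: P0=8  P1=15  P2=17  P3=18
Turnaround (C−A): P0=7  P1=10  P2=12  P3=18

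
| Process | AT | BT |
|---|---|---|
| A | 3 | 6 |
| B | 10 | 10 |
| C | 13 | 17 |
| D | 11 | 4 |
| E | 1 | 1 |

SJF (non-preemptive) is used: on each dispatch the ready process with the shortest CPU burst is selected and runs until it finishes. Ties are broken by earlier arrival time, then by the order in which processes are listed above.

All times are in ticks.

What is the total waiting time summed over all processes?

20

Gantt: | idle 0-1 | E 1-2 | idle 2-3 | A 3-9 | idle 9-10 | B 10-20 | D 20-24 | C 24-41 |
Completion: A=9  B=20  C=41  D=24  E=2
Waiting = turnaround − burst: A=0, B=0, C=11, D=9, E=0
Total waiting = 0 + 0 + 11 + 9 + 0 = 20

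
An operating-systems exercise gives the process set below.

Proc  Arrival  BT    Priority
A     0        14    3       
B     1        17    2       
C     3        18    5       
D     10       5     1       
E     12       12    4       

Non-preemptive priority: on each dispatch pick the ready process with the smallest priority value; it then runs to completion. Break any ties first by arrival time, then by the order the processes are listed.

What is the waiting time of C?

Gantt: | A 0-14 | D 14-19 | B 19-36 | E 36-48 | C 48-66 |
Completion: A=14  B=36  C=66  D=19  E=48
Waiting(C) = turnaround − burst = 63 − 18 = 45

45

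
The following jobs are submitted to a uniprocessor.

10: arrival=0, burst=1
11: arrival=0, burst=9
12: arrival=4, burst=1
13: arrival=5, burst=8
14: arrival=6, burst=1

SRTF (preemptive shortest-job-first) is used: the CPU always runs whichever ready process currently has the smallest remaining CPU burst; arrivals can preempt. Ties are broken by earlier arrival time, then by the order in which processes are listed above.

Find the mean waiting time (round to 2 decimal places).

2.00

Schedule: | 10 0-1 | 11 1-4 | 12 4-5 | 11 5-6 | 14 6-7 | 11 7-12 | 13 12-20 |
Completion: 10=1  11=12  12=5  13=20  14=7
Turnaround (C−A): 10=1  11=12  12=1  13=15  14=1
Waiting times: 10=0, 11=3, 12=0, 13=7, 14=0
Average waiting = (0+3+0+7+0) / 5 = 10/5 = 2.00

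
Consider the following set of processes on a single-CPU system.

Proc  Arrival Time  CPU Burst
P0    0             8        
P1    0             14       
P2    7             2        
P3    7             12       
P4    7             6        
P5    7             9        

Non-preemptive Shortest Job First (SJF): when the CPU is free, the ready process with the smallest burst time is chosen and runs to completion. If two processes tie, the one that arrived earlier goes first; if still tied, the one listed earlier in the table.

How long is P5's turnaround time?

18

Schedule: | P0 0-8 | P2 8-10 | P4 10-16 | P5 16-25 | P3 25-37 | P1 37-51 |
Completion: P0=8  P1=51  P2=10  P3=37  P4=16  P5=25
Turnaround (C−A): P0=8  P1=51  P2=3  P3=30  P4=9  P5=18
Turnaround(P5) = completion − arrival = 25 − 7 = 18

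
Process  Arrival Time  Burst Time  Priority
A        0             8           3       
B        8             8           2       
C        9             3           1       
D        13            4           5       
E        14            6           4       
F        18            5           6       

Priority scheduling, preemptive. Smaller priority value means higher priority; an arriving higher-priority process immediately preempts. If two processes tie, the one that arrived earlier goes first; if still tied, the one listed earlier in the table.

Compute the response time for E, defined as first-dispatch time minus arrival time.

5

Schedule: | A 0-8 | B 8-9 | C 9-12 | B 12-19 | E 19-25 | D 25-29 | F 29-34 |
Completion: A=8  B=19  C=12  D=29  E=25  F=34
Turnaround (C−A): A=8  B=11  C=3  D=16  E=11  F=16
Response(E) = first start − arrival = 19 − 14 = 5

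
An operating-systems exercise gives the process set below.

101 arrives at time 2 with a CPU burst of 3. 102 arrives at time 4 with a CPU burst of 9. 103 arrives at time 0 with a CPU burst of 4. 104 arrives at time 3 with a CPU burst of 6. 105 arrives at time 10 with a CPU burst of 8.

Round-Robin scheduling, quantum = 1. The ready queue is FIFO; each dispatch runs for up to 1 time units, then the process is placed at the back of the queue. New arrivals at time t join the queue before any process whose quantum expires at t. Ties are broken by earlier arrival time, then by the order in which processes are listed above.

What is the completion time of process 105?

Timeline: | 103 0-2 | 101 2-3 | 103 3-4 | 104 4-5 | 101 5-6 | 102 6-7 | 103 7-8 | 104 8-9 | 101 9-10 | 102 10-11 | 104 11-12 | 105 12-13 | 102 13-14 | 104 14-15 | 105 15-16 | 102 16-17 | 104 17-18 | 105 18-19 | 102 19-20 | 104 20-21 | 105 21-22 | 102 22-23 | 105 23-24 | 102 24-25 | 105 25-26 | 102 26-27 | 105 27-28 | 102 28-29 | 105 29-30 |
Completion: 101=10  102=29  103=8  104=21  105=30
Turnaround (C−A): 101=8  102=25  103=8  104=18  105=20

30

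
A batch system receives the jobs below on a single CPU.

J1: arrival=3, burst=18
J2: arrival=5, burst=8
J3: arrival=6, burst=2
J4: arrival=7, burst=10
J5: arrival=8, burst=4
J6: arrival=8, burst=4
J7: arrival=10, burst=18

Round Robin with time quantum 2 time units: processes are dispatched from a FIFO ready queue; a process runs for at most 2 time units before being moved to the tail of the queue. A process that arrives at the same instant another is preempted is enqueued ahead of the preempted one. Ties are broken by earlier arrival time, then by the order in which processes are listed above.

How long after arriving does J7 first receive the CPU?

11

Timeline: | idle 0-3 | J1 3-5 | J2 5-7 | J1 7-9 | J3 9-11 | J4 11-13 | J2 13-15 | J5 15-17 | J6 17-19 | J1 19-21 | J7 21-23 | J4 23-25 | J2 25-27 | J5 27-29 | J6 29-31 | J1 31-33 | J7 33-35 | J4 35-37 | J2 37-39 | J1 39-41 | J7 41-43 | J4 43-45 | J1 45-47 | J7 47-49 | J4 49-51 | J1 51-53 | J7 53-55 | J1 55-57 | J7 57-59 | J1 59-61 | J7 61-67 |
Completion: J1=61  J2=39  J3=11  J4=51  J5=29  J6=31  J7=67
Response(J7) = first start − arrival = 21 − 10 = 11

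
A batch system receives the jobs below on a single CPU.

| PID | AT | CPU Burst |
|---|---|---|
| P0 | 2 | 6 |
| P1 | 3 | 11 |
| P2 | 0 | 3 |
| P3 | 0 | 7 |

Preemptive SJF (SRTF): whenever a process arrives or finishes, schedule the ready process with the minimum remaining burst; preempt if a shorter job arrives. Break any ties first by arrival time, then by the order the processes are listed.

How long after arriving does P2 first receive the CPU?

0

Timeline: | P2 0-3 | P0 3-9 | P3 9-16 | P1 16-27 |
Completion: P0=9  P1=27  P2=3  P3=16
Turnaround (C−A): P0=7  P1=24  P2=3  P3=16
Response(P2) = first start − arrival = 0 − 0 = 0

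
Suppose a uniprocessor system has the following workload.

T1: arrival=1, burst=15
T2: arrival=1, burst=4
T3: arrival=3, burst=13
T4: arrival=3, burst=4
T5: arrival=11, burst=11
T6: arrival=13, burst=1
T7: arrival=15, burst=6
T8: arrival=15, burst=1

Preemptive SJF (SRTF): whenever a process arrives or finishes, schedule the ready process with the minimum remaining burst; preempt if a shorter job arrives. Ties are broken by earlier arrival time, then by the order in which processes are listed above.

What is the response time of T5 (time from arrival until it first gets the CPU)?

19

Schedule: | idle 0-1 | T2 1-5 | T4 5-9 | T3 9-13 | T6 13-14 | T3 14-15 | T8 15-16 | T7 16-22 | T3 22-30 | T5 30-41 | T1 41-56 |
Completion: T1=56  T2=5  T3=30  T4=9  T5=41  T6=14  T7=22  T8=16
Turnaround (C−A): T1=55  T2=4  T3=27  T4=6  T5=30  T6=1  T7=7  T8=1
Response(T5) = first start − arrival = 30 − 11 = 19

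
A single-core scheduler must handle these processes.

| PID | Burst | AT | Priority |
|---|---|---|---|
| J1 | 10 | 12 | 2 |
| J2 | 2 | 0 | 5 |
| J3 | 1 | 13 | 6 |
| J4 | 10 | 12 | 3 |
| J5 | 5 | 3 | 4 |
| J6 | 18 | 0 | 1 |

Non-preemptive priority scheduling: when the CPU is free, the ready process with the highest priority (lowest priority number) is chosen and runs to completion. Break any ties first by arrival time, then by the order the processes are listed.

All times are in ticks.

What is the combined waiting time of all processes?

132

Timeline: | J6 0-18 | J1 18-28 | J4 28-38 | J5 38-43 | J2 43-45 | J3 45-46 |
Completion: J1=28  J2=45  J3=46  J4=38  J5=43  J6=18
Turnaround (C−A): J1=16  J2=45  J3=33  J4=26  J5=40  J6=18
Waiting = turnaround − burst: J1=6, J2=43, J3=32, J4=16, J5=35, J6=0
Total waiting = 6 + 43 + 32 + 16 + 35 + 0 = 132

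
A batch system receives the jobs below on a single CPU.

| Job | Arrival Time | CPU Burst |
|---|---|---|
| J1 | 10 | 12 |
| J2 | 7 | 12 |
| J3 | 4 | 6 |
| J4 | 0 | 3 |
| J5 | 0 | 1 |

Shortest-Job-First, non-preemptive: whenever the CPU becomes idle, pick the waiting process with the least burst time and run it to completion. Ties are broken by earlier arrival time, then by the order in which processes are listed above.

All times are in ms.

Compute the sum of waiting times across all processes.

16

Schedule: | J5 0-1 | J4 1-4 | J3 4-10 | J2 10-22 | J1 22-34 |
Completion: J1=34  J2=22  J3=10  J4=4  J5=1
Waiting = turnaround − burst: J1=12, J2=3, J3=0, J4=1, J5=0
Total waiting = 12 + 3 + 0 + 1 + 0 = 16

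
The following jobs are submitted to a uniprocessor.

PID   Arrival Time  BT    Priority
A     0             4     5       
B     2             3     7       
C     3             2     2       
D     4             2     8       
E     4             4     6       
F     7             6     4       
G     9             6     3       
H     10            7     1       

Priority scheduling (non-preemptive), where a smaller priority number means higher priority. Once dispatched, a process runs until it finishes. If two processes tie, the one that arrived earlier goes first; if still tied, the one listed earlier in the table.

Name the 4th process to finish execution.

H

Schedule: | A 0-4 | C 4-6 | E 6-10 | H 10-17 | G 17-23 | F 23-29 | B 29-32 | D 32-34 |
Completion: A=4  B=32  C=6  D=34  E=10  F=29  G=23  H=17
Turnaround (C−A): A=4  B=30  C=3  D=30  E=6  F=22  G=14  H=7
Finish order: A → C → E → H → G → F → B → D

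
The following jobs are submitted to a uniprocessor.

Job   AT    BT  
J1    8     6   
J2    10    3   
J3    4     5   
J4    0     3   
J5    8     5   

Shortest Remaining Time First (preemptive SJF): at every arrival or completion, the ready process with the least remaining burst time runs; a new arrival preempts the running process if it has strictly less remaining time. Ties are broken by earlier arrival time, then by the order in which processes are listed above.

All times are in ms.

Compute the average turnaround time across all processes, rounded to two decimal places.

Schedule: | J4 0-3 | idle 3-4 | J3 4-9 | J5 9-10 | J2 10-13 | J5 13-17 | J1 17-23 |
Completion: J1=23  J2=13  J3=9  J4=3  J5=17
Turnaround (C−A): J1=15  J2=3  J3=5  J4=3  J5=9
Turnaround times: J1=15, J2=3, J3=5, J4=3, J5=9
Average turnaround = (15+3+5+3+9) / 5 = 35/5 = 7.00

7.00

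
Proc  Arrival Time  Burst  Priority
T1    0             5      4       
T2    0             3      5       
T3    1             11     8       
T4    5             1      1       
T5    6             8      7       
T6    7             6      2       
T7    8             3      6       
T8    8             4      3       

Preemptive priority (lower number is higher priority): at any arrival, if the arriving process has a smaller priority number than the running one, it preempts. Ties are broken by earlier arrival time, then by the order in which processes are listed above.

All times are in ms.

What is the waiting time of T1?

0

Timeline: | T1 0-5 | T4 5-6 | T2 6-7 | T6 7-13 | T8 13-17 | T2 17-19 | T7 19-22 | T5 22-30 | T3 30-41 |
Completion: T1=5  T2=19  T3=41  T4=6  T5=30  T6=13  T7=22  T8=17
Turnaround (C−A): T1=5  T2=19  T3=40  T4=1  T5=24  T6=6  T7=14  T8=9
Waiting(T1) = turnaround − burst = 5 − 5 = 0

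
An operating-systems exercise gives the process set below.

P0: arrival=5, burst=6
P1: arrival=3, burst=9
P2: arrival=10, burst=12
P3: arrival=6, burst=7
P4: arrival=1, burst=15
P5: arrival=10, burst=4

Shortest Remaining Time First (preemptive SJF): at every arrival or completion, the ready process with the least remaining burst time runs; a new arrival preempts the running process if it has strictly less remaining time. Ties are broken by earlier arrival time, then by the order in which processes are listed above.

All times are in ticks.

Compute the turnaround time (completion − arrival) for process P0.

6

Gantt: | idle 0-1 | P4 1-3 | P1 3-5 | P0 5-11 | P5 11-15 | P1 15-22 | P3 22-29 | P2 29-41 | P4 41-54 |
Completion: P0=11  P1=22  P2=41  P3=29  P4=54  P5=15
Turnaround (C−A): P0=6  P1=19  P2=31  P3=23  P4=53  P5=5
Turnaround(P0) = completion − arrival = 11 − 5 = 6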